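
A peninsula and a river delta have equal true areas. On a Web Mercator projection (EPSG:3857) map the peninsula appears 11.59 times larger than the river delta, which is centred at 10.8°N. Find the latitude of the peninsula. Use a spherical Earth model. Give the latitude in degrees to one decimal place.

For equal true areas on Mercator, apparent areas scale as sec²φ, so the ratio is cos²φ₂ / cos²φ₁.
cos²φ₂ / cos²φ₁ = 11.59  ⇒  cos φ₁ = cos 10.8° / √11.59 = 0.9823/3.404 = 0.2885.
φ₁ = arccos(0.2885) ≈ 73.2°.

73.2°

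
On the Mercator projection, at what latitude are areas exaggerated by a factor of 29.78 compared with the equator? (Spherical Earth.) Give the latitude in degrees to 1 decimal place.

Mercator areal scale is sec²φ.
sec²φ = 29.78  ⇒  cos²φ = 0.03358  ⇒  cos φ = 0.1832.
φ = arccos(0.1832) ≈ 79.4°.

79.4°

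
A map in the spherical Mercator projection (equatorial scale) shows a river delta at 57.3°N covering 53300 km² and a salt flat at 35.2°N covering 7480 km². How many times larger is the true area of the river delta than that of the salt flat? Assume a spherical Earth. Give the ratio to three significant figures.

3.11

On Mercator the areal scale is sec²φ, so true area = apparent × cos²φ.
True area of river delta: 53300 × cos²(57.3°) = 53300 × 0.2919 = 15560 km².
True area of salt flat: 7480 × cos²(35.2°) = 7480 × 0.6677 = 4995 km².
Ratio = 15560 / 4995 ≈ 3.11.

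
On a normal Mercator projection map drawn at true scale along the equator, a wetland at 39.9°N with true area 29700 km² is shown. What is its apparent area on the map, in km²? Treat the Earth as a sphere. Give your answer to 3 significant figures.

50500 km²

For Mercator, h = k = sec φ (a conformal cylindrical projection has a single point scale, 1/cos φ).
Areal scale = k² = sec²φ = 1/cos²(39.9°) = 1/0.7672² = 1.699.
Apparent area = 29700 × 1.699 ≈ 50500 km².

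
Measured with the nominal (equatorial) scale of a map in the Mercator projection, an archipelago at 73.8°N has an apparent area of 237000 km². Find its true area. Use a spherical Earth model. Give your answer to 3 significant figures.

For Mercator, h = k = sec φ (a conformal cylindrical projection has a single point scale, 1/cos φ).
Areal scale = k² = sec²φ = 1/cos²(73.8°) = 1/0.2790² = 12.85.
True area = apparent / (areal scale) = 237000 / 12.85 ≈ 18400 km².

18400 km²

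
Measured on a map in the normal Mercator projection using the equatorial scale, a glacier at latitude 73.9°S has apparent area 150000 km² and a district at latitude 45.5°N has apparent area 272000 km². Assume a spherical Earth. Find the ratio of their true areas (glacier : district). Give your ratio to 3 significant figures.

Mercator's areal exaggeration is sec²φ; hence true area = (apparent area) · cos²φ.
True area of glacier: 150000 × cos²(73.9°) = 150000 × 0.07690 = 11540 km².
True area of district: 272000 × cos²(45.5°) = 272000 × 0.4913 = 133600 km².
Ratio = 11540 / 133600 ≈ 0.0863.

0.0863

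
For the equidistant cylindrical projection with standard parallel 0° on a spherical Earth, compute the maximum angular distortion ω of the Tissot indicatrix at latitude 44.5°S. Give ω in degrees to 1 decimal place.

19.3°

Plate carrée maps x = Rλ, y = Rφ. The meridian scale is h = 1 and the parallel scale is k = 1/cos φ = sec φ.
At 44.5°: h = 1.000, k = 1.402; principal scales a = 1.402, b = 1.000.
sin(ω/2) = (a − b)/(a + b) = 0.4020/2.402 = 0.1674, so ω = 2 arcsin(0.1674) ≈ 19.3°.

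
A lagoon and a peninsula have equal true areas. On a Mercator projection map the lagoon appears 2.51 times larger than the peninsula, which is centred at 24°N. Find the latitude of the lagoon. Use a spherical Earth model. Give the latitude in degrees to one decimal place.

On Mercator, (apparent₁)/(apparent₂) = sec²φ₁ / sec²φ₂ when true areas are equal.
cos²φ₂ / cos²φ₁ = 2.51  ⇒  cos φ₁ = cos 24° / √2.51 = 0.9135/1.584 = 0.5766.
φ₁ = arccos(0.5766) ≈ 54.8°.

54.8°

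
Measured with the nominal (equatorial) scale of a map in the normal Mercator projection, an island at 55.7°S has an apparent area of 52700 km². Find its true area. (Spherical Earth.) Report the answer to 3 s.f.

For Mercator, h = k = sec φ (a conformal cylindrical projection has a single point scale, 1/cos φ).
Areal scale = k² = sec²φ = 1/cos²(55.7°) = 1/0.5635² = 3.149.
True area = apparent / (areal scale) = 52700 / 3.149 ≈ 16700 km².

16700 km²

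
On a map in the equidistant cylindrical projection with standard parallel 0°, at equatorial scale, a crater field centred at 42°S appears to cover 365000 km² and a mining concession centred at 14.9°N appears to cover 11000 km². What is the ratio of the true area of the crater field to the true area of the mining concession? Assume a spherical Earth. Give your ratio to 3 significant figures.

25.5

On the plate carrée, areal scale = h·k = 1 × sec φ, so true area = apparent × cos φ.
True area of crater field: 365000 × cos(42°) = 365000 × 0.7431 = 271200 km².
True area of mining concession: 11000 × cos(14.9°) = 11000 × 0.9664 = 10630 km².
Ratio = 271200 / 10630 ≈ 25.5.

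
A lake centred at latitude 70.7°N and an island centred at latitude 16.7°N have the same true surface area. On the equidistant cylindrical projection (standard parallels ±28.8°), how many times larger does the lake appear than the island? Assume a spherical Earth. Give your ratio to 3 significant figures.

With standard parallel φ₀ = 28.8°, the equirectangular projection gives x = Rλ cos φ₀, y = Rφ, so h = 1 and k = cos 28.8° / cos φ.
Areal scale at 70.7°: h·k = 1.000 × 2.651 = 2.651.
Areal scale at 16.7°: h·k = 1.000 × 0.9149 = 0.9149.
Ratio = 2.651/0.9149 ≈ 2.90.

2.90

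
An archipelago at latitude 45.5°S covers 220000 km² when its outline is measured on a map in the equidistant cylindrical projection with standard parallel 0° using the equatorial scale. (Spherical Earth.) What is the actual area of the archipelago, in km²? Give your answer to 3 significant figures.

For the equirectangular projection with φ₀ = 0 (plate carrée), h = 1 along meridians and k = sec φ along parallels.
Areal scale = h·k = 1 × sec φ; at 45.5°, h = 1.000, k = 1.427, so h·k = 1.427.
True area = apparent / (areal scale) = 220000 / 1.427 ≈ 154000 km².

154000 km²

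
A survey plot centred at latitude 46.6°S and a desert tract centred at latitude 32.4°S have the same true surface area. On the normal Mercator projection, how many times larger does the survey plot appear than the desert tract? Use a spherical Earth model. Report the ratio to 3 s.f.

1.51

Mercator is conformal with k = sec φ, so areal scale = k² = sec²φ.
At 46.6°: sec²(46.6°) = 1/0.6871² = 2.118.
At 32.4°: sec²(32.4°) = 1/0.8443² = 1.403.
Ratio = 2.118/1.403 = cos²(32.4°)/cos²(46.6°) ≈ 1.51.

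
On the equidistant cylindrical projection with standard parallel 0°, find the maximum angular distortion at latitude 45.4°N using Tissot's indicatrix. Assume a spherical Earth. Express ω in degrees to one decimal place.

20.2°

For the equirectangular projection with φ₀ = 0 (plate carrée), h = 1 along meridians and k = sec φ along parallels.
At 45.4°: h = 1.000, k = 1.424; principal scales a = 1.424, b = 1.000.
sin(ω/2) = (a − b)/(a + b) = 0.4242/2.424 = 0.1750, so ω = 2 arcsin(0.1750) ≈ 20.2°.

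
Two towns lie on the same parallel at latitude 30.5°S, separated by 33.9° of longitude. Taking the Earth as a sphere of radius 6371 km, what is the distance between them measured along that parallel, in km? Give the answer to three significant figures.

3250 km

Arc length along a parallel = R cos φ · Δλ (with Δλ in radians).
= 6371 × cos 30.5° × (33.9° × π/180) = 6371 × 0.8616 × 0.5917 ≈ 3250 km.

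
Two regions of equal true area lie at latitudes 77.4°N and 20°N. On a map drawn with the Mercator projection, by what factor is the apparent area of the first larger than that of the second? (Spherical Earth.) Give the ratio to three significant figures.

Mercator is conformal with k = sec φ, so areal scale = k² = sec²φ.
At 77.4°: sec²(77.4°) = 1/0.2181² = 21.01.
At 20°: sec²(20°) = 1/0.9397² = 1.132.
Ratio = 21.01/1.132 = cos²(20°)/cos²(77.4°) ≈ 18.6.

18.6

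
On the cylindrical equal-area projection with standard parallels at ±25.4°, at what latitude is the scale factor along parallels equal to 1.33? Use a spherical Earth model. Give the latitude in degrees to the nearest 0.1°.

For cylindrical equal-area with standard parallel φ₀, h = cos φ / cos φ₀ and k = cos φ₀ / cos φ, so h·k = 1.
k = cos φ₀ / cos φ = 1.33  ⇒  cos φ = cos 25.4° / 1.33 = 0.6792.
φ = arccos(0.6792) ≈ 47.2°.

47.2°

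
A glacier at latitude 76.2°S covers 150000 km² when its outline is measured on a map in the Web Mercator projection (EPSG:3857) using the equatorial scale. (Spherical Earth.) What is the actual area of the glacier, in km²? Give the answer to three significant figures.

The Mercator projection is conformal; its linear scale factor is the same in every direction and equals sec φ = 1/cos φ.
Areal scale = k² = sec²φ = 1/cos²(76.2°) = 1/0.2385² = 17.58.
True area = apparent / (areal scale) = 150000 / 17.58 ≈ 8530 km².

8530 km²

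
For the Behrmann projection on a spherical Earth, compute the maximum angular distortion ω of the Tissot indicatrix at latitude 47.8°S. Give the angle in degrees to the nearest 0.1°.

28.8°

Behrmann is a cylindrical equal-area projection with standard parallels at ±30°. Cylindrical equal-area (φ₀ = 30°): h = cos φ / cos 30° along meridians, k = cos 30° / cos φ along parallels; h·k = 1.
At 47.8°: h = 0.7756, k = 1.289; principal scales a = 1.289, b = 0.7756.
sin(ω/2) = (a − b)/(a + b) = 0.5136/2.065 = 0.2487, so ω = 2 arcsin(0.2487) ≈ 28.8°.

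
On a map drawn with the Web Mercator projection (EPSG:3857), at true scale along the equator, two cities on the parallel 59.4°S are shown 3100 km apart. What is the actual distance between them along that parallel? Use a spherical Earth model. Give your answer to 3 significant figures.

1580 km

Mercator is conformal, so the point scale is isotropic: h = k = sec φ = 1/cos φ.
Along the parallel at 59.4°, map distances are exaggerated by k = sec 59.4° = 1.964.
True distance = 3100 / 1.964 = 3100 × cos 59.4° ≈ 1580 km.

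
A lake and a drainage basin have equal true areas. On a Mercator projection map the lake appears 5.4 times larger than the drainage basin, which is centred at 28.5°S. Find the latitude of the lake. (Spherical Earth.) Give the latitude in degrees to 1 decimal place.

67.8°

For equal true areas on Mercator, apparent areas scale as sec²φ, so the ratio is cos²φ₂ / cos²φ₁.
cos²φ₂ / cos²φ₁ = 5.4  ⇒  cos φ₁ = cos 28.5° / √5.4 = 0.8788/2.324 = 0.3782.
φ₁ = arccos(0.3782) ≈ 67.8°.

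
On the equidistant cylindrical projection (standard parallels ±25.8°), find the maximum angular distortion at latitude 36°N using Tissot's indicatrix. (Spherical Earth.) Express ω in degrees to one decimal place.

The equidistant cylindrical projection with φ₀ = 25.8° has h = 1 (meridians true) and k = cos φ₀ / cos φ along parallels.
At 36°: h = 1.000, k = 1.113; principal scales a = 1.113, b = 1.000.
sin(ω/2) = (a − b)/(a + b) = 0.1129/2.113 = 0.05341, so ω = 2 arcsin(0.05341) ≈ 6.1°.

6.1°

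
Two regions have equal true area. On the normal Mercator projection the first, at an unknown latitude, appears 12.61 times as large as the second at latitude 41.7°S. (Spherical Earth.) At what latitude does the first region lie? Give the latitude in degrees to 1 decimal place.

For equal true areas on Mercator, apparent areas scale as sec²φ, so the ratio is cos²φ₂ / cos²φ₁.
cos²φ₂ / cos²φ₁ = 12.61  ⇒  cos φ₁ = cos 41.7° / √12.61 = 0.7466/3.551 = 0.2103.
φ₁ = arccos(0.2103) ≈ 77.9°.

77.9°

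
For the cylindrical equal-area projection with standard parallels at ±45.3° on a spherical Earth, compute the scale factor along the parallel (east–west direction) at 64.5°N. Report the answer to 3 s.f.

A cylindrical equal-area projection with standard parallel φ₀ has meridian scale h = cos φ / cos φ₀ and parallel scale k = cos φ₀ / cos φ (so areas are preserved, h·k = 1).
k = cos 45.3° / cos 64.5° = 0.7034/0.4305 = 1.634.

1.63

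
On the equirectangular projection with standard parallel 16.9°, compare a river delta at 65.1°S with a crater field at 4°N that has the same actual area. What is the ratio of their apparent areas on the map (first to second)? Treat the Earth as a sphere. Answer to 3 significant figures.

With standard parallel φ₀ = 16.9°, the equirectangular projection gives x = Rλ cos φ₀, y = Rφ, so h = 1 and k = cos 16.9° / cos φ.
Areal scale at 65.1°: h·k = 1.000 × 2.273 = 2.273.
Areal scale at 4°: h·k = 1.000 × 0.9592 = 0.9592.
Ratio = 2.273/0.9592 ≈ 2.37.

2.37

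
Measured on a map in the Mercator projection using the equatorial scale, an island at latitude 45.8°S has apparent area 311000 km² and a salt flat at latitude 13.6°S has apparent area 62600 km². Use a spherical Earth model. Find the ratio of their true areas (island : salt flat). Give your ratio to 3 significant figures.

Since Mercator area scale is 1/cos²φ, the true area equals the apparent area multiplied by cos²φ.
True area of island: 311000 × cos²(45.8°) = 311000 × 0.4860 = 151200 km².
True area of salt flat: 62600 × cos²(13.6°) = 62600 × 0.9447 = 59140 km².
Ratio = 151200 / 59140 ≈ 2.56.

2.56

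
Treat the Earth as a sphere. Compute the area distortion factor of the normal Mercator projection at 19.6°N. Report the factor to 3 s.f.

For Mercator, h = k = sec φ (a conformal cylindrical projection has a single point scale, 1/cos φ).
Areal scale = k² = sec²φ = 1/cos²(19.6°) = 1/0.9421² = 1.127.

1.13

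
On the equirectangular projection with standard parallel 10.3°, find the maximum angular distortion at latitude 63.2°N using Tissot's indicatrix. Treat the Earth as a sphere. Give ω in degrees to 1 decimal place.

In the equirectangular projection with standard parallel φ₀ = 10.3° (x = Rλ cos φ₀, y = Rφ), meridians are true-scale (h = 1) and the parallel scale is k = cos φ₀ / cos φ.
At 63.2°: h = 1.000, k = 2.182; principal scales a = 2.182, b = 1.000.
sin(ω/2) = (a − b)/(a + b) = 1.182/3.182 = 0.3715, so ω = 2 arcsin(0.3715) ≈ 43.6°.

43.6°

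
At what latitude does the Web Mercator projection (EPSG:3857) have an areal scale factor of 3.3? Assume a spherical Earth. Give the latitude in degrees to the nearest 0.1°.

Mercator areal scale is sec²φ.
sec²φ = 3.3  ⇒  cos²φ = 0.3030  ⇒  cos φ = 0.5505.
φ = arccos(0.5505) ≈ 56.6°.

56.6°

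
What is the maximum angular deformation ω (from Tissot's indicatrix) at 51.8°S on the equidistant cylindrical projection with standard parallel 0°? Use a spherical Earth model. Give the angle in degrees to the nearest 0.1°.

In the plate carrée (x = Rλ, y = Rφ), meridians are true-scale (h = 1) and parallels are stretched by k = sec φ.
At 51.8°: h = 1.000, k = 1.617; principal scales a = 1.617, b = 1.000.
sin(ω/2) = (a − b)/(a + b) = 0.6171/2.617 = 0.2358, so ω = 2 arcsin(0.2358) ≈ 27.3°.

27.3°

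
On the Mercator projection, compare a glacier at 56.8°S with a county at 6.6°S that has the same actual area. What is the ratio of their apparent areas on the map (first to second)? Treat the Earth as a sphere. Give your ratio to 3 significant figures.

3.29

Mercator areal scale is sec²φ.
At 56.8°: sec²(56.8°) = 1/0.5476² = 3.335.
At 6.6°: sec²(6.6°) = 1/0.9934² = 1.013.
Ratio = 3.335/1.013 = cos²(6.6°)/cos²(56.8°) ≈ 3.29.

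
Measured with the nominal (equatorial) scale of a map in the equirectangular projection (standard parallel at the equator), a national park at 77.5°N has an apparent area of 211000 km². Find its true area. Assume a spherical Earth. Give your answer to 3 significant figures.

45700 km²

In the plate carrée (x = Rλ, y = Rφ), meridians are true-scale (h = 1) and parallels are stretched by k = sec φ.
Areal scale = h·k = 1 × sec φ; at 77.5°, h = 1.000, k = 4.620, so h·k = 4.620.
True area = apparent / (areal scale) = 211000 / 4.620 ≈ 45700 km².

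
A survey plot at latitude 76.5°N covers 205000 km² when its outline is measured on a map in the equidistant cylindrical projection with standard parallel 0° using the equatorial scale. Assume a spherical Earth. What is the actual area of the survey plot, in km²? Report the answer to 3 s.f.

47900 km²

In the plate carrée (x = Rλ, y = Rφ), meridians are true-scale (h = 1) and parallels are stretched by k = sec φ.
Areal scale = h·k = 1 × sec φ; at 76.5°, h = 1.000, k = 4.284, so h·k = 4.284.
True area = apparent / (areal scale) = 205000 / 4.284 ≈ 47900 km².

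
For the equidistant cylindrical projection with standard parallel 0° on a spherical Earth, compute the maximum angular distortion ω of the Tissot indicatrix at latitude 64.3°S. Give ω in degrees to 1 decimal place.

In the plate carrée (x = Rλ, y = Rφ), meridians are true-scale (h = 1) and parallels are stretched by k = sec φ.
At 64.3°: h = 1.000, k = 2.306; principal scales a = 2.306, b = 1.000.
sin(ω/2) = (a − b)/(a + b) = 1.306/3.306 = 0.3950, so ω = 2 arcsin(0.3950) ≈ 46.5°.

46.5°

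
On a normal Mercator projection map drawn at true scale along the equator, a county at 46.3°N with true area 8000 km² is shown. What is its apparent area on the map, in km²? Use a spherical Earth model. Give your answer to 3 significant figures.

Mercator is conformal, so the point scale is isotropic: h = k = sec φ = 1/cos φ.
Areal scale = k² = sec²φ = 1/cos²(46.3°) = 1/0.6909² = 2.095.
Apparent area = 8000 × 2.095 ≈ 16800 km².

16800 km²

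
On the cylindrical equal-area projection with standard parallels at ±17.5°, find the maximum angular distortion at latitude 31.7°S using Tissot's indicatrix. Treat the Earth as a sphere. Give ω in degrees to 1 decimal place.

13.1°

A cylindrical equal-area projection with standard parallel φ₀ has meridian scale h = cos φ / cos φ₀ and parallel scale k = cos φ₀ / cos φ (so areas are preserved, h·k = 1).
At 31.7°: h = 0.8921, k = 1.121; principal scales a = 1.121, b = 0.8921.
sin(ω/2) = (a − b)/(a + b) = 0.2289/2.013 = 0.1137, so ω = 2 arcsin(0.1137) ≈ 13.1°.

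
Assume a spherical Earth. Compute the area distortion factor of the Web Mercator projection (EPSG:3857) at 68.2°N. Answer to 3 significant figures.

7.25

For Mercator, h = k = sec φ (a conformal cylindrical projection has a single point scale, 1/cos φ).
Areal scale = k² = sec²φ = 1/cos²(68.2°) = 1/0.3714² = 7.251.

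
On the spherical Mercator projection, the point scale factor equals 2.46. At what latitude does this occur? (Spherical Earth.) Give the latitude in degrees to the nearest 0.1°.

66.0°

Mercator scale is k = sec φ = 1/cos φ.
1/cos φ = 2.46  ⇒  cos φ = 0.4065  ⇒  φ = arccos(0.4065) ≈ 66.0°.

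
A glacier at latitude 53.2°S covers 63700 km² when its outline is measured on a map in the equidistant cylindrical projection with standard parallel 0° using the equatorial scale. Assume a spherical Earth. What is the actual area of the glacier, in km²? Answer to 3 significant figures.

Plate carrée maps x = Rλ, y = Rφ. The meridian scale is h = 1 and the parallel scale is k = 1/cos φ = sec φ.
Areal scale = h·k = 1 × sec φ; at 53.2°, h = 1.000, k = 1.669, so h·k = 1.669.
True area = apparent / (areal scale) = 63700 / 1.669 ≈ 38200 km².

38200 km²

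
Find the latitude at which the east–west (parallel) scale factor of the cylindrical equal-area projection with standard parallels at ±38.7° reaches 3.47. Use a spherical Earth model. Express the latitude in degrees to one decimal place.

77.0°

A cylindrical equal-area projection with standard parallel φ₀ has meridian scale h = cos φ / cos φ₀ and parallel scale k = cos φ₀ / cos φ (so areas are preserved, h·k = 1).
k = cos φ₀ / cos φ = 3.47  ⇒  cos φ = cos 38.7° / 3.47 = 0.2249.
φ = arccos(0.2249) ≈ 77.0°.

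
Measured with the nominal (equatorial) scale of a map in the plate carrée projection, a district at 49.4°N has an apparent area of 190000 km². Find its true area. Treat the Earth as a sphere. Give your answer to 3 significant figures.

124000 km²

Plate carrée maps x = Rλ, y = Rφ. The meridian scale is h = 1 and the parallel scale is k = 1/cos φ = sec φ.
Areal scale = h·k = 1 × sec φ; at 49.4°, h = 1.000, k = 1.537, so h·k = 1.537.
True area = apparent / (areal scale) = 190000 / 1.537 ≈ 124000 km².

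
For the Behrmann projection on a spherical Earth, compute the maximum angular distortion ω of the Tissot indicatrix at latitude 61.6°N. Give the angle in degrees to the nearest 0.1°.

64.9°

The Behrmann projection is cylindrical equal-area with φ₀ = 30°. For cylindrical equal-area with standard parallel φ₀, h = cos φ / cos φ₀ and k = cos φ₀ / cos φ, so h·k = 1.
At 61.6°: h = 0.5492, k = 1.821; principal scales a = 1.821, b = 0.5492.
sin(ω/2) = (a − b)/(a + b) = 1.272/2.370 = 0.5365, so ω = 2 arcsin(0.5365) ≈ 64.9°.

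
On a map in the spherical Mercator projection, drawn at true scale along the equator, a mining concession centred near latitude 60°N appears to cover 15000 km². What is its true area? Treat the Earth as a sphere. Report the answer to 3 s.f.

Mercator is conformal, so the point scale is isotropic: h = k = sec φ = 1/cos φ.
Areal scale = k² = sec²φ = 1/cos²(60°) = 1/0.5000² = 4.000.
True area = apparent / (areal scale) = 15000 / 4.000 ≈ 3750 km².

3750 km²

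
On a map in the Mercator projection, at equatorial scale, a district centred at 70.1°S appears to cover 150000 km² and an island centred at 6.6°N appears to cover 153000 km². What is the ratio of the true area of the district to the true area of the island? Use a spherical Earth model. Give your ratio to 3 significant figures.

0.115

Mercator's areal exaggeration is sec²φ; hence true area = (apparent area) · cos²φ.
True area of district: 150000 × cos²(70.1°) = 150000 × 0.1159 = 17380 km².
True area of island: 153000 × cos²(6.6°) = 153000 × 0.9868 = 151000 km².
Ratio = 17380 / 151000 ≈ 0.115.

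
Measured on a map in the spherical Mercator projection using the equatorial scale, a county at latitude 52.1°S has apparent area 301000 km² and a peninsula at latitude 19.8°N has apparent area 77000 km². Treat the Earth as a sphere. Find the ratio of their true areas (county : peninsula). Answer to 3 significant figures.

Since Mercator area scale is 1/cos²φ, the true area equals the apparent area multiplied by cos²φ.
True area of county: 301000 × cos²(52.1°) = 301000 × 0.3773 = 113600 km².
True area of peninsula: 77000 × cos²(19.8°) = 77000 × 0.8853 = 68160 km².
Ratio = 113600 / 68160 ≈ 1.67.

1.67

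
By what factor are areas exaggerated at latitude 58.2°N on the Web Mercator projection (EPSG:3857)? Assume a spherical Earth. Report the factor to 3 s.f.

Mercator is conformal, so the point scale is isotropic: h = k = sec φ = 1/cos φ.
Areal scale = k² = sec²φ = 1/cos²(58.2°) = 1/0.5270² = 3.601.

3.60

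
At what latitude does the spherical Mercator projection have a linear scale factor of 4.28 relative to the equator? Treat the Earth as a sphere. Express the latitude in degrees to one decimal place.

76.5°

Mercator scale is k = sec φ = 1/cos φ.
1/cos φ = 4.28  ⇒  cos φ = 0.2336  ⇒  φ = arccos(0.2336) ≈ 76.5°.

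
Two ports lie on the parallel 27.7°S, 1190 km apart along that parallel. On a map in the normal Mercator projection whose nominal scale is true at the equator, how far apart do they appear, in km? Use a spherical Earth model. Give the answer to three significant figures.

1340 km

The Mercator projection is conformal; its linear scale factor is the same in every direction and equals sec φ = 1/cos φ.
Along the parallel, k = sec 27.7° = 1/0.8854 = 1.129.
Map distance = 1190 × 1.129 ≈ 1340 km.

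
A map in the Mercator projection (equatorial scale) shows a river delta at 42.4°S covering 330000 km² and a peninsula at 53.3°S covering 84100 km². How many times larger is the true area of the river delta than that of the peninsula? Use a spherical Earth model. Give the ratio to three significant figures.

5.99

Mercator's areal exaggeration is sec²φ; hence true area = (apparent area) · cos²φ.
True area of river delta: 330000 × cos²(42.4°) = 330000 × 0.5453 = 180000 km².
True area of peninsula: 84100 × cos²(53.3°) = 84100 × 0.3572 = 30040 km².
Ratio = 180000 / 30040 ≈ 5.99.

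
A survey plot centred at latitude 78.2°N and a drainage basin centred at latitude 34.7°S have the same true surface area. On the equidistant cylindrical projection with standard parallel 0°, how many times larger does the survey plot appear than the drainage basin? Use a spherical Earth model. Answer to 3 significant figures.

4.02

Plate carrée maps x = Rλ, y = Rφ. The meridian scale is h = 1 and the parallel scale is k = 1/cos φ = sec φ.
Areal scale at 78.2°: h·k = 1.000 × 4.890 = 4.890.
Areal scale at 34.7°: h·k = 1.000 × 1.216 = 1.216.
Ratio = 4.890/1.216 ≈ 4.02.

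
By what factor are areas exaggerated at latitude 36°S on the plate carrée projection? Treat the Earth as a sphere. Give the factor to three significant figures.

1.24

Plate carrée maps x = Rλ, y = Rφ. The meridian scale is h = 1 and the parallel scale is k = 1/cos φ = sec φ.
Areal scale = h·k = 1 × sec φ; at 36°, h = 1.000, k = 1.236, so h·k = 1.236.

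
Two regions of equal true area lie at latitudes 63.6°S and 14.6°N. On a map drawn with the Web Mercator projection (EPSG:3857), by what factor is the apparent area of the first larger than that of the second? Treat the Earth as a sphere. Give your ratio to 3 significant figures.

On Mercator, area is exaggerated by sec²φ = 1/cos²φ.
At 63.6°: sec²(63.6°) = 1/0.4446² = 5.058.
At 14.6°: sec²(14.6°) = 1/0.9677² = 1.068.
Ratio = 5.058/1.068 = cos²(14.6°)/cos²(63.6°) ≈ 4.74.

4.74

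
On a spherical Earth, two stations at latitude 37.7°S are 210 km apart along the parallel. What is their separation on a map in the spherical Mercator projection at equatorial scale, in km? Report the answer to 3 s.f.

265 km

The Mercator projection is conformal; its linear scale factor is the same in every direction and equals sec φ = 1/cos φ.
Along the parallel, k = sec 37.7° = 1/0.7912 = 1.264.
Map distance = 210 × 1.264 ≈ 265 km.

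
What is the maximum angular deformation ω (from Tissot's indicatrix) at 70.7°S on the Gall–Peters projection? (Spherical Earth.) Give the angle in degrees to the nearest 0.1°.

79.8°

The Gall–Peters projection is cylindrical equal-area with φ₀ = 45°. Cylindrical equal-area (φ₀ = 45°): h = cos φ / cos 45° along meridians, k = cos 45° / cos φ along parallels; h·k = 1.
At 70.7°: h = 0.4674, k = 2.139; principal scales a = 2.139, b = 0.4674.
sin(ω/2) = (a − b)/(a + b) = 1.672/2.607 = 0.6414, so ω = 2 arcsin(0.6414) ≈ 79.8°.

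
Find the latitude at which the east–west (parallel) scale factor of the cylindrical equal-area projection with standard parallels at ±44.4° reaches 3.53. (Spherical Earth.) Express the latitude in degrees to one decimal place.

For cylindrical equal-area with standard parallel φ₀, h = cos φ / cos φ₀ and k = cos φ₀ / cos φ, so h·k = 1.
k = cos φ₀ / cos φ = 3.53  ⇒  cos φ = cos 44.4° / 3.53 = 0.2024.
φ = arccos(0.2024) ≈ 78.3°.

78.3°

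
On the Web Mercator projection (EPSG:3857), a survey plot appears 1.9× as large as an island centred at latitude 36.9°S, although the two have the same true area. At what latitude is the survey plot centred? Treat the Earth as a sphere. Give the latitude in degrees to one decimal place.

54.5°

For equal true areas on Mercator, apparent areas scale as sec²φ, so the ratio is cos²φ₂ / cos²φ₁.
cos²φ₂ / cos²φ₁ = 1.9  ⇒  cos φ₁ = cos 36.9° / √1.9 = 0.7997/1.378 = 0.5802.
φ₁ = arccos(0.5802) ≈ 54.5°.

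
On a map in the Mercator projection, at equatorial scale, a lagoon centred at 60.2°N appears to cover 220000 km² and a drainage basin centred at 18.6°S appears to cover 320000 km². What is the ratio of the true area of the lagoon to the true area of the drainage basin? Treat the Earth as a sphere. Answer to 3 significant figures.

0.189

Since Mercator area scale is 1/cos²φ, the true area equals the apparent area multiplied by cos²φ.
True area of lagoon: 220000 × cos²(60.2°) = 220000 × 0.2470 = 54340 km².
True area of drainage basin: 320000 × cos²(18.6°) = 320000 × 0.8983 = 287400 km².
Ratio = 54340 / 287400 ≈ 0.189.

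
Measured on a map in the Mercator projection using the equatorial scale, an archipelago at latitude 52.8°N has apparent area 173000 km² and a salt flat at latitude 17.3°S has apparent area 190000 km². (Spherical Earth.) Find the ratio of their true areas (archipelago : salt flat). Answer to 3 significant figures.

0.365

Since Mercator area scale is 1/cos²φ, the true area equals the apparent area multiplied by cos²φ.
True area of archipelago: 173000 × cos²(52.8°) = 173000 × 0.3655 = 63240 km².
True area of salt flat: 190000 × cos²(17.3°) = 190000 × 0.9116 = 173200 km².
Ratio = 63240 / 173200 ≈ 0.365.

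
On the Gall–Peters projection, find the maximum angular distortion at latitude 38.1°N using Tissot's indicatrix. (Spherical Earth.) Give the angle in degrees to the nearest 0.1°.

12.2°

The Gall–Peters projection is cylindrical equal-area with φ₀ = 45°. Cylindrical equal-area (φ₀ = 45°): h = cos φ / cos 45° along meridians, k = cos 45° / cos φ along parallels; h·k = 1.
At 38.1°: h = 1.113, k = 0.8986; principal scales a = 1.113, b = 0.8986.
sin(ω/2) = (a − b)/(a + b) = 0.2143/2.011 = 0.1066, so ω = 2 arcsin(0.1066) ≈ 12.2°.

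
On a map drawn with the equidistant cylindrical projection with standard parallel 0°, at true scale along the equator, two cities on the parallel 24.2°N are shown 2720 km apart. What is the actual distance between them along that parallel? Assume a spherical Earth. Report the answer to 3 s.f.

2480 km

For the equirectangular projection with φ₀ = 0 (plate carrée), h = 1 along meridians and k = sec φ along parallels.
Along the parallel at 24.2°, map distances are exaggerated by k = sec 24.2° = 1.096.
True distance = 2720 / 1.096 = 2720 × cos 24.2° ≈ 2480 km.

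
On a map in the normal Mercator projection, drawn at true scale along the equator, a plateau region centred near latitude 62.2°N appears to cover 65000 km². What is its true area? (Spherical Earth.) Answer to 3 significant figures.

14100 km²

The Mercator projection is conformal; its linear scale factor is the same in every direction and equals sec φ = 1/cos φ.
Areal scale = k² = sec²φ = 1/cos²(62.2°) = 1/0.4664² = 4.597.
True area = apparent / (areal scale) = 65000 / 4.597 ≈ 14100 km².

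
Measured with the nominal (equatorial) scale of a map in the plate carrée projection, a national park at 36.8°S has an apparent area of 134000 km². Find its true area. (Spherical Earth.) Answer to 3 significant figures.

In the plate carrée (x = Rλ, y = Rφ), meridians are true-scale (h = 1) and parallels are stretched by k = sec φ.
Areal scale = h·k = 1 × sec φ; at 36.8°, h = 1.000, k = 1.249, so h·k = 1.249.
True area = apparent / (areal scale) = 134000 / 1.249 ≈ 107000 km².

107000 km²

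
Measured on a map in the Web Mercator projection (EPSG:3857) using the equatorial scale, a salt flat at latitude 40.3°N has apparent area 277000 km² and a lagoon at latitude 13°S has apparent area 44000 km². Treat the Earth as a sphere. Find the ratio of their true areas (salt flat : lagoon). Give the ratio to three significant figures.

3.86

Mercator's areal exaggeration is sec²φ; hence true area = (apparent area) · cos²φ.
True area of salt flat: 277000 × cos²(40.3°) = 277000 × 0.5817 = 161100 km².
True area of lagoon: 44000 × cos²(13°) = 44000 × 0.9494 = 41770 km².
Ratio = 161100 / 41770 ≈ 3.86.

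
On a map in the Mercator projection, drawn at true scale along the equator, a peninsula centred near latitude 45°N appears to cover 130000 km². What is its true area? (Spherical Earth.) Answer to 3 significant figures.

65000 km²

The Mercator projection is conformal; its linear scale factor is the same in every direction and equals sec φ = 1/cos φ.
Areal scale = k² = sec²φ = 1/cos²(45°) = 1/0.7071² = 2.000.
True area = apparent / (areal scale) = 130000 / 2.000 ≈ 65000 km².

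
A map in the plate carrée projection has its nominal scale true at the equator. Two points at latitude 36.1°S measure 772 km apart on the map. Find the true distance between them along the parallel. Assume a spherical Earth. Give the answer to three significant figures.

In the plate carrée (x = Rλ, y = Rφ), meridians are true-scale (h = 1) and parallels are stretched by k = sec φ.
Along the parallel at 36.1°, map distances are exaggerated by k = sec 36.1° = 1.238.
True distance = 772 / 1.238 = 772 × cos 36.1° ≈ 624 km.

624 km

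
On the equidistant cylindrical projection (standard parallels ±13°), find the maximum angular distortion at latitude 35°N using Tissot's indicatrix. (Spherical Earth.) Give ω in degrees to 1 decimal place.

With standard parallel φ₀ = 13°, the equirectangular projection gives x = Rλ cos φ₀, y = Rφ, so h = 1 and k = cos 13° / cos φ.
At 35°: h = 1.000, k = 1.189; principal scales a = 1.189, b = 1.000.
sin(ω/2) = (a − b)/(a + b) = 0.1895/2.189 = 0.08654, so ω = 2 arcsin(0.08654) ≈ 9.9°.

9.9°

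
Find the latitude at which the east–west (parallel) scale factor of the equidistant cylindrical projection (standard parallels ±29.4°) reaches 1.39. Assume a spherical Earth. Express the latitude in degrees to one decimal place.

With standard parallel φ₀ = 29.4°, the equirectangular projection gives x = Rλ cos φ₀, y = Rφ, so h = 1 and k = cos 29.4° / cos φ.
k = cos φ₀ / cos φ = 1.39  ⇒  cos φ = cos 29.4° / 1.39 = 0.6268.
φ = arccos(0.6268) ≈ 51.2°.

51.2°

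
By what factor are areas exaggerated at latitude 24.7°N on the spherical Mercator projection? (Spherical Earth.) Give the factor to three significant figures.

The Mercator projection is conformal; its linear scale factor is the same in every direction and equals sec φ = 1/cos φ.
Areal scale = k² = sec²φ = 1/cos²(24.7°) = 1/0.9085² = 1.212.

1.21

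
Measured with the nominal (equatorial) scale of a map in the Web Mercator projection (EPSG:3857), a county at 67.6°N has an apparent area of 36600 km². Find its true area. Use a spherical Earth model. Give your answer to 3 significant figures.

For Mercator, h = k = sec φ (a conformal cylindrical projection has a single point scale, 1/cos φ).
Areal scale = k² = sec²φ = 1/cos²(67.6°) = 1/0.3811² = 6.886.
True area = apparent / (areal scale) = 36600 / 6.886 ≈ 5310 km².

5310 km²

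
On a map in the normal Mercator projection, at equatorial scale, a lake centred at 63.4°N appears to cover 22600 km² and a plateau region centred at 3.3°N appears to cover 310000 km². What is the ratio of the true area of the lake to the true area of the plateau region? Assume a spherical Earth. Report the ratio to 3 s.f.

0.0147

On Mercator the areal scale is sec²φ, so true area = apparent × cos²φ.
True area of lake: 22600 × cos²(63.4°) = 22600 × 0.2005 = 4531 km².
True area of plateau region: 310000 × cos²(3.3°) = 310000 × 0.9967 = 309000 km².
Ratio = 4531 / 309000 ≈ 0.0147.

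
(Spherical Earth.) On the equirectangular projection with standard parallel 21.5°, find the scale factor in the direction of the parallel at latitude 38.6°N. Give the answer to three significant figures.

1.19

In the equirectangular projection with standard parallel φ₀ = 21.5° (x = Rλ cos φ₀, y = Rφ), meridians are true-scale (h = 1) and the parallel scale is k = cos φ₀ / cos φ.
k = cos 21.5° / cos 38.6° = 0.9304/0.7815 = 1.191.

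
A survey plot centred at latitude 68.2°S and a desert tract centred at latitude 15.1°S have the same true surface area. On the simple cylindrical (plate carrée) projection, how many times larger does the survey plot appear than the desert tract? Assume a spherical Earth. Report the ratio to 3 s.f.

2.60

Plate carrée maps x = Rλ, y = Rφ. The meridian scale is h = 1 and the parallel scale is k = 1/cos φ = sec φ.
Areal scale at 68.2°: h·k = 1.000 × 2.693 = 2.693.
Areal scale at 15.1°: h·k = 1.000 × 1.036 = 1.036.
Ratio = 2.693/1.036 ≈ 2.60.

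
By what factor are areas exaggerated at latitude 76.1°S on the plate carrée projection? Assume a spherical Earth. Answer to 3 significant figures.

4.16

Plate carrée maps x = Rλ, y = Rφ. The meridian scale is h = 1 and the parallel scale is k = 1/cos φ = sec φ.
Areal scale = h·k = 1 × sec φ; at 76.1°, h = 1.000, k = 4.163, so h·k = 4.163.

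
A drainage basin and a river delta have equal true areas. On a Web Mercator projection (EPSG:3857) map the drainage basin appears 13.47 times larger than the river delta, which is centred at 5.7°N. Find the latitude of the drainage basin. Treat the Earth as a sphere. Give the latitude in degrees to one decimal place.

Mercator areal scale is sec²φ, so apparent-area ratio = sec²φ₁ / sec²φ₂ = cos²φ₂ / cos²φ₁.
cos²φ₂ / cos²φ₁ = 13.47  ⇒  cos φ₁ = cos 5.7° / √13.47 = 0.9951/3.670 = 0.2711.
φ₁ = arccos(0.2711) ≈ 74.3°.

74.3°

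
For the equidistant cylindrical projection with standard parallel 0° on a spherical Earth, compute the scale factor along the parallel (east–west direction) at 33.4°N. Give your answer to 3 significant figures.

1.20

Plate carrée maps x = Rλ, y = Rφ. The meridian scale is h = 1 and the parallel scale is k = 1/cos φ = sec φ.
k = 1/cos 33.4° = 1/0.8348 = 1.198.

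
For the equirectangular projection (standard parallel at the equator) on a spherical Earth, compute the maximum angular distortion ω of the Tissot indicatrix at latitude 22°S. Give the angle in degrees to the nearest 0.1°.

In the plate carrée (x = Rλ, y = Rφ), meridians are true-scale (h = 1) and parallels are stretched by k = sec φ.
At 22°: h = 1.000, k = 1.079; principal scales a = 1.079, b = 1.000.
sin(ω/2) = (a − b)/(a + b) = 0.07853/2.079 = 0.03778, so ω = 2 arcsin(0.03778) ≈ 4.3°.

4.3°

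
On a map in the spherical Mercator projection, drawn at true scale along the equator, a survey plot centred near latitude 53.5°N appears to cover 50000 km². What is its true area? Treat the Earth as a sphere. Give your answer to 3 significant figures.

17700 km²

The Mercator projection is conformal; its linear scale factor is the same in every direction and equals sec φ = 1/cos φ.
Areal scale = k² = sec²φ = 1/cos²(53.5°) = 1/0.5948² = 2.826.
True area = apparent / (areal scale) = 50000 / 2.826 ≈ 17700 km².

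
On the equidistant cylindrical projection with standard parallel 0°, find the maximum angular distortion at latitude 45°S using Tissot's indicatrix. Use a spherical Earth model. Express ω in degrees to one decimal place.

For the equirectangular projection with φ₀ = 0 (plate carrée), h = 1 along meridians and k = sec φ along parallels.
At 45°: h = 1.000, k = 1.414; principal scales a = 1.414, b = 1.000.
sin(ω/2) = (a − b)/(a + b) = 0.4142/2.414 = 0.1716, so ω = 2 arcsin(0.1716) ≈ 19.8°.

19.8°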